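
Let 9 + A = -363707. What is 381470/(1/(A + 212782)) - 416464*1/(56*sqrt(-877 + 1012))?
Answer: -57576792980 - 52058*sqrt(15)/315 ≈ -5.7577e+10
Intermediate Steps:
A = -363716 (A = -9 - 363707 = -363716)
381470/(1/(A + 212782)) - 416464*1/(56*sqrt(-877 + 1012)) = 381470/(1/(-363716 + 212782)) - 416464*1/(56*sqrt(-877 + 1012)) = 381470/(1/(-150934)) - 416464*sqrt(15)/2520 = 381470/(-1/150934) - 416464*sqrt(15)/2520 = 381470*(-150934) - 416464*sqrt(15)/2520 = -57576792980 - 52058*sqrt(15)/315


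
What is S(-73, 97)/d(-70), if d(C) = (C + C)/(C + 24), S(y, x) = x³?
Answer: 20991479/70 ≈ 2.9988e+5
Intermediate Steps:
d(C) = 2*C/(24 + C) (d(C) = (2*C)/(24 + C) = 2*C/(24 + C))
S(-73, 97)/d(-70) = 97³/((2*(-70)/(24 - 70))) = 912673/((2*(-70)/(-46))) = 912673/((2*(-70)*(-1/46))) = 912673/(70/23) = 912673*(23/70) = 20991479/70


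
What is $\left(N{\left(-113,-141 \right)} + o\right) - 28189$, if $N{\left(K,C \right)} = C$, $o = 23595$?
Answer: $-4735$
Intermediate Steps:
$\left(N{\left(-113,-141 \right)} + o\right) - 28189 = \left(-141 + 23595\right) - 28189 = 23454 - 28189 = -4735$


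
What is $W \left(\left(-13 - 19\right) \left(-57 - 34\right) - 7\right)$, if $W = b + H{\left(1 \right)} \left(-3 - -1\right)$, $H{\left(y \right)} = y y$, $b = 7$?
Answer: $14525$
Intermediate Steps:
$H{\left(y \right)} = y^{2}$
$W = 5$ ($W = 7 + 1^{2} \left(-3 - -1\right) = 7 + 1 \left(-3 + 1\right) = 7 + 1 \left(-2\right) = 7 - 2 = 5$)
$W \left(\left(-13 - 19\right) \left(-57 - 34\right) - 7\right) = 5 \left(\left(-13 - 19\right) \left(-57 - 34\right) - 7\right) = 5 \left(\left(-32\right) \left(-91\right) - 7\right) = 5 \left(2912 - 7\right) = 5 \cdot 2905 = 14525$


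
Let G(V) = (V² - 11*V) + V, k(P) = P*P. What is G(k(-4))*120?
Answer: 11520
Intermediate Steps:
k(P) = P²
G(V) = V² - 10*V
G(k(-4))*120 = ((-4)²*(-10 + (-4)²))*120 = (16*(-10 + 16))*120 = (16*6)*120 = 96*120 = 11520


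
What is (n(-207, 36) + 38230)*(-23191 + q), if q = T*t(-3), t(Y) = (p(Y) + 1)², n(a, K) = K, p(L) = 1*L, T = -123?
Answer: -906253678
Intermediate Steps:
p(L) = L
t(Y) = (1 + Y)² (t(Y) = (Y + 1)² = (1 + Y)²)
q = -492 (q = -123*(1 - 3)² = -123*(-2)² = -123*4 = -492)
(n(-207, 36) + 38230)*(-23191 + q) = (36 + 38230)*(-23191 - 492) = 38266*(-23683) = -906253678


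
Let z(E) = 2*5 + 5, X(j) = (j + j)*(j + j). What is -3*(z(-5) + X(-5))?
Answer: -345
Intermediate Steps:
X(j) = 4*j**2 (X(j) = (2*j)*(2*j) = 4*j**2)
z(E) = 15 (z(E) = 10 + 5 = 15)
-3*(z(-5) + X(-5)) = -3*(15 + 4*(-5)**2) = -3*(15 + 4*25) = -3*(15 + 100) = -3*115 = -345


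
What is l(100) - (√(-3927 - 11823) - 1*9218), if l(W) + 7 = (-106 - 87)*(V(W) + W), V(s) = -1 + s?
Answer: -29196 - 15*I*√70 ≈ -29196.0 - 125.5*I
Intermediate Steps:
l(W) = 186 - 386*W (l(W) = -7 + (-106 - 87)*((-1 + W) + W) = -7 - 193*(-1 + 2*W) = -7 + (193 - 386*W) = 186 - 386*W)
l(100) - (√(-3927 - 11823) - 1*9218) = (186 - 386*100) - (√(-3927 - 11823) - 1*9218) = (186 - 38600) - (√(-15750) - 9218) = -38414 - (15*I*√70 - 9218) = -38414 - (-9218 + 15*I*√70) = -38414 + (9218 - 15*I*√70) = -29196 - 15*I*√70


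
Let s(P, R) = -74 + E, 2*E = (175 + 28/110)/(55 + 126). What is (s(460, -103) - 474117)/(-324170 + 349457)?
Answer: -9441133171/503464170 ≈ -18.752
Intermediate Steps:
E = 9639/19910 (E = ((175 + 28/110)/(55 + 126))/2 = ((175 + 28*(1/110))/181)/2 = ((175 + 14/55)*(1/181))/2 = ((9639/55)*(1/181))/2 = (½)*(9639/9955) = 9639/19910 ≈ 0.48413)
s(P, R) = -1463701/19910 (s(P, R) = -74 + 9639/19910 = -1463701/19910)
(s(460, -103) - 474117)/(-324170 + 349457) = (-1463701/19910 - 474117)/(-324170 + 349457) = -9441133171/19910/25287 = -9441133171/19910*1/25287 = -9441133171/503464170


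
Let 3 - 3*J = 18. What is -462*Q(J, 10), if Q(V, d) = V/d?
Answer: 231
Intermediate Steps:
J = -5 (J = 1 - 1/3*18 = 1 - 6 = -5)
-462*Q(J, 10) = -(-2310)/10 = -462*(-1/2) = 231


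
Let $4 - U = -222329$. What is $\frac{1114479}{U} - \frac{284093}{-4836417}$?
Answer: $\frac{1817749476904}{358431700287} \approx 5.0714$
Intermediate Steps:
$U = 222333$ ($U = 4 - -222329 = 4 + 222329 = 222333$)
$\frac{1114479}{U} - \frac{284093}{-4836417} = \frac{1114479}{222333} - \frac{284093}{-4836417} = 1114479 \cdot \frac{1}{222333} - - \frac{284093}{4836417} = \frac{371493}{74111} + \frac{284093}{4836417} = \frac{1817749476904}{358431700287}$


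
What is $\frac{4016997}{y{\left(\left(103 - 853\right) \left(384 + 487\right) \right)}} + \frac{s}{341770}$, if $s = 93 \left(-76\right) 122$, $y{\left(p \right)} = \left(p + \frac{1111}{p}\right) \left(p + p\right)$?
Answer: $- \frac{367971683114978511}{145845413575331470} \approx -2.523$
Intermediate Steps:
$y{\left(p \right)} = 2 p \left(p + \frac{1111}{p}\right)$ ($y{\left(p \right)} = \left(p + \frac{1111}{p}\right) 2 p = 2 p \left(p + \frac{1111}{p}\right)$)
$s = -862296$ ($s = \left(-7068\right) 122 = -862296$)
$\frac{4016997}{y{\left(\left(103 - 853\right) \left(384 + 487\right) \right)}} + \frac{s}{341770} = \frac{4016997}{2222 + 2 \left(\left(103 - 853\right) \left(384 + 487\right)\right)^{2}} - \frac{862296}{341770} = \frac{4016997}{2222 + 2 \left(\left(-750\right) 871\right)^{2}} - \frac{431148}{170885} = \frac{4016997}{2222 + 2 \left(-653250\right)^{2}} - \frac{431148}{170885} = \frac{4016997}{2222 + 2 \cdot 426735562500} - \frac{431148}{170885} = \frac{4016997}{2222 + 853471125000} - \frac{431148}{170885} = \frac{4016997}{853471127222} - \frac{431148}{170885} = - \frac{367971683114978511}{145845413575331470}$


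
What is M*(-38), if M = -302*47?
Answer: 539372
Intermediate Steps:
M = -14194
M*(-38) = -14194*(-38) = 539372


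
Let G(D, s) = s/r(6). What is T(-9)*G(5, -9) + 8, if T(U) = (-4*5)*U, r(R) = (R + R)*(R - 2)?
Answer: -103/4 ≈ -25.750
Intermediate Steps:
r(R) = 2*R*(-2 + R) (r(R) = (2*R)*(-2 + R) = 2*R*(-2 + R))
T(U) = -20*U
G(D, s) = s/48 (G(D, s) = s/((2*6*(-2 + 6))) = s/((2*6*4)) = s/48)
T(-9)*G(5, -9) + 8 = (-20*(-9))*((1/48)*(-9)) + 8 = 180*(-3/16) + 8 = -135/4 + 8 = -103/4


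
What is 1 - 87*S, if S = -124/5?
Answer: 10793/5 ≈ 2158.6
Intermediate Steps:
S = -124/5 (S = -124*⅕ = -124/5 ≈ -24.800)
1 - 87*S = 1 - 87*(-124/5) = 1 + 10788/5 = 10793/5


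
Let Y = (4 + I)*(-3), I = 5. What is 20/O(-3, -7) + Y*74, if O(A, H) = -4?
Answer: -2003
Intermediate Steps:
Y = -27 (Y = (4 + 5)*(-3) = 9*(-3) = -27)
20/O(-3, -7) + Y*74 = 20/(-4) - 27*74 = 20*(-¼) - 1998 = -5 - 1998 = -2003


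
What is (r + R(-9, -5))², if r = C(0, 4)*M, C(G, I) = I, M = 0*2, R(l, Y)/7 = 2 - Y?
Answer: 2401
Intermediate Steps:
R(l, Y) = 14 - 7*Y (R(l, Y) = 7*(2 - Y) = 14 - 7*Y)
M = 0
r = 0 (r = 4*0 = 0)
(r + R(-9, -5))² = (0 + (14 - 7*(-5)))² = (0 + (14 + 35))² = (0 + 49)² = 49² = 2401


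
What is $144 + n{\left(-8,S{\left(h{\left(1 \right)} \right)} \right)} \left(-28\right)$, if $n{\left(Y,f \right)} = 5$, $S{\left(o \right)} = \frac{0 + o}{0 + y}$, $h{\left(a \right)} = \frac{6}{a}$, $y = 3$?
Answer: $4$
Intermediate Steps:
$S{\left(o \right)} = \frac{o}{3}$ ($S{\left(o \right)} = \frac{0 + o}{0 + 3} = \frac{o}{3}$)
$144 + n{\left(-8,S{\left(h{\left(1 \right)} \right)} \right)} \left(-28\right) = 144 + 5 \left(-28\right) = 144 - 140 = 4$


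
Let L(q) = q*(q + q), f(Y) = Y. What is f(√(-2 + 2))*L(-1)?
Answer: 0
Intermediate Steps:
L(q) = 2*q² (L(q) = q*(2*q) = 2*q²)
f(√(-2 + 2))*L(-1) = √(-2 + 2)*(2*(-1)²) = √0*(2*1) = 0*2 = 0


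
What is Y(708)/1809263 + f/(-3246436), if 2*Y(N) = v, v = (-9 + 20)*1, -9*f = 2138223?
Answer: 1289589486077/17620969610004 ≈ 0.073185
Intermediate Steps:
f = -712741/3 (f = -1/9*2138223 = -712741/3 ≈ -2.3758e+5)
v = 11 (v = 11*1 = 11)
Y(N) = 11/2 (Y(N) = (1/2)*11 = 11/2)
Y(708)/1809263 + f/(-3246436) = (11/2)/1809263 - 712741/3/(-3246436) = (11/2)*(1/1809263) - 712741/3*(-1/3246436) = 11/3618526 + 712741/9739308 = 1289589486077/17620969610004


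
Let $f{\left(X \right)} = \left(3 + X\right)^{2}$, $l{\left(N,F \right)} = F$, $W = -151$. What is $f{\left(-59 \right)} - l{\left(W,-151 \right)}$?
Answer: $3287$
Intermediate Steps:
$f{\left(-59 \right)} - l{\left(W,-151 \right)} = \left(3 - 59\right)^{2} - -151 = \left(-56\right)^{2} + 151 = 3136 + 151 = 3287$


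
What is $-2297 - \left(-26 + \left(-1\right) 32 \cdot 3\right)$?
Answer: $-2175$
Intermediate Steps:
$-2297 - \left(-26 + \left(-1\right) 32 \cdot 3\right) = -2297 - \left(-26 - 96\right) = -2297 - -122 = -2297 + 122 = -2175$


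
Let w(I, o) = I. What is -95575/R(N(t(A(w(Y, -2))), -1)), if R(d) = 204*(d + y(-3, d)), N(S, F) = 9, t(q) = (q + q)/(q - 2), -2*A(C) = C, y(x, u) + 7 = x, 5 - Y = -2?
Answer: 95575/204 ≈ 468.50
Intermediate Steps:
Y = 7 (Y = 5 - 1*(-2) = 5 + 2 = 7)
y(x, u) = -7 + x
A(C) = -C/2
t(q) = 2*q/(-2 + q) (t(q) = (2*q)/(-2 + q) = 2*q/(-2 + q))
R(d) = -2040 + 204*d (R(d) = 204*(d + (-7 - 3)) = 204*(d - 10) = 204*(-10 + d) = -2040 + 204*d)
-95575/R(N(t(A(w(Y, -2))), -1)) = -95575/(-2040 + 204*9) = -95575/(-2040 + 1836) = -95575/(-204) = -95575*(-1/204) = 95575/204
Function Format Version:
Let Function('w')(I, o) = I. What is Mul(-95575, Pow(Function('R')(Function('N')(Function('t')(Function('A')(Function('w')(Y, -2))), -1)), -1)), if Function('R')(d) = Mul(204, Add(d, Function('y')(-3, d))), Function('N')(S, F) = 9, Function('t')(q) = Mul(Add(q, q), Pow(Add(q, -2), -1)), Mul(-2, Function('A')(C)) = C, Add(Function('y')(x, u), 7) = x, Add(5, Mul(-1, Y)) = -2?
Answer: Rational(95575, 204) ≈ 468.50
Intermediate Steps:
Y = 7 (Y = Add(5, Mul(-1, -2)) = Add(5, 2) = 7)
Function('y')(x, u) = Add(-7, x)
Function('A')(C) = Mul(Rational(-1, 2), C)
Function('t')(q) = Mul(2, q, Pow(Add(-2, q), -1)) (Function('t')(q) = Mul(Mul(2, q), Pow(Add(-2, q), -1)) = Mul(2, q, Pow(Add(-2, q), -1)))
Function('R')(d) = Add(-2040, Mul(204, d)) (Function('R')(d) = Mul(204, Add(d, Add(-7, -3))) = Mul(204, Add(d, -10)) = Mul(204, Add(-10, d)) = Add(-2040, Mul(204, d)))
Mul(-95575, Pow(Function('R')(Function('N')(Function('t')(Function('A')(Function('w')(Y, -2))), -1)), -1)) = Mul(-95575, Pow(Add(-2040, Mul(204, 9)), -1)) = Mul(-95575, Pow(Add(-2040, 1836), -1)) = Mul(-95575, Pow(-204, -1)) = Mul(-95575, Rational(-1, 204)) = Rational(95575, 204)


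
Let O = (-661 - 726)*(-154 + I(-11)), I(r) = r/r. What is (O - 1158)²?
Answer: 44543368809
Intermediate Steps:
I(r) = 1
O = 212211 (O = (-661 - 726)*(-154 + 1) = -1387*(-153) = 212211)
(O - 1158)² = (212211 - 1158)² = 211053² = 44543368809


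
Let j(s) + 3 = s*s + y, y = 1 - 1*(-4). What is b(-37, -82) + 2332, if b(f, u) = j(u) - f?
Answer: 9095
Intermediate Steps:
y = 5 (y = 1 + 4 = 5)
j(s) = 2 + s² (j(s) = -3 + (s*s + 5) = -3 + (s² + 5) = -3 + (5 + s²) = 2 + s²)
b(f, u) = 2 + u² - f (b(f, u) = (2 + u²) - f = 2 + u² - f)
b(-37, -82) + 2332 = (2 + (-82)² - 1*(-37)) + 2332 = (2 + 6724 + 37) + 2332 = 6763 + 2332 = 9095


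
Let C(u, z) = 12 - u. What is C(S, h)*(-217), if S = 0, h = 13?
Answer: -2604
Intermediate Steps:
C(S, h)*(-217) = (12 - 1*0)*(-217) = (12 + 0)*(-217) = 12*(-217) = -2604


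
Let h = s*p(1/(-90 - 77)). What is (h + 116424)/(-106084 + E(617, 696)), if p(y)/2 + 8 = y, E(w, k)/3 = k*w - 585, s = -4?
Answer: 19453504/197136319 ≈ 0.098680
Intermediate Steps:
E(w, k) = -1755 + 3*k*w (E(w, k) = 3*(k*w - 585) = 3*(-585 + k*w) = -1755 + 3*k*w)
p(y) = -16 + 2*y
h = 10696/167 (h = -4*(-16 + 2/(-90 - 77)) = -4*(-16 + 2/(-167)) = -4*(-16 + 2*(-1/167)) = -4*(-16 - 2/167) = -4*(-2674/167) = 10696/167 ≈ 64.048)
(h + 116424)/(-106084 + E(617, 696)) = (10696/167 + 116424)/(-106084 + (-1755 + 3*696*617)) = 19453504/(167*(-106084 + (-1755 + 1288296))) = 19453504/(167*(-106084 + 1286541)) = (19453504/167)/1180457 = (19453504/167)*(1/1180457) = 19453504/197136319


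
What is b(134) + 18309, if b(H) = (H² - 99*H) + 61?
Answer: 23060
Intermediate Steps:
b(H) = 61 + H² - 99*H
b(134) + 18309 = (61 + 134² - 99*134) + 18309 = (61 + 17956 - 13266) + 18309 = 4751 + 18309 = 23060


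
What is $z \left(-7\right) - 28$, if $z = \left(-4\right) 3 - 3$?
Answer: $77$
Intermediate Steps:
$z = -15$ ($z = -12 + \left(-4 + 1\right) = -12 - 3 = -15$)
$z \left(-7\right) - 28 = \left(-15\right) \left(-7\right) - 28 = 105 - 28 = 77$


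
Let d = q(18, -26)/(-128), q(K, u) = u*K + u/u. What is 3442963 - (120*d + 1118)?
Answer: 55062515/16 ≈ 3.4414e+6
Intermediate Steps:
q(K, u) = 1 + K*u (q(K, u) = K*u + 1 = 1 + K*u)
d = 467/128 (d = (1 + 18*(-26))/(-128) = (1 - 468)*(-1/128) = -467*(-1/128) = 467/128 ≈ 3.6484)
3442963 - (120*d + 1118) = 3442963 - (120*(467/128) + 1118) = 3442963 - (7005/16 + 1118) = 3442963 - 1*24893/16 = 3442963 - 24893/16 = 55062515/16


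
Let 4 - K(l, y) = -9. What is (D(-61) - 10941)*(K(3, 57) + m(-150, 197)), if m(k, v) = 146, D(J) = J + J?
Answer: -1759017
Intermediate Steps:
D(J) = 2*J
K(l, y) = 13 (K(l, y) = 4 - 1*(-9) = 4 + 9 = 13)
(D(-61) - 10941)*(K(3, 57) + m(-150, 197)) = (2*(-61) - 10941)*(13 + 146) = (-122 - 10941)*159 = -11063*159 = -1759017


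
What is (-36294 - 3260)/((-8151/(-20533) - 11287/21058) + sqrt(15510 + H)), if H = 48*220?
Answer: -1028069924390148089828/4873935372192809696351 - 7394851654746037949384*sqrt(26070)/4873935372192809696351 ≈ -245.19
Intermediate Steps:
H = 10560
(-36294 - 3260)/((-8151/(-20533) - 11287/21058) + sqrt(15510 + H)) = (-36294 - 3260)/((-8151/(-20533) - 11287/21058) + sqrt(15510 + 10560)) = -39554/((-8151*(-1/20533) - 11287*1/21058) + sqrt(26070)) = -39554/((8151/20533 - 11287/21058) + sqrt(26070)) = -39554/(-60112213/432383914 + sqrt(26070))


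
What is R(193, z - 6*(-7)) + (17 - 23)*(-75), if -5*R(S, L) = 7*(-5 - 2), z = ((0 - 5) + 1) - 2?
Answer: 2299/5 ≈ 459.80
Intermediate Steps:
z = -6 (z = (-5 + 1) - 2 = -4 - 2 = -6)
R(S, L) = 49/5 (R(S, L) = -7*(-5 - 2)/5 = -7*(-7)/5 = -⅕*(-49) = 49/5)
R(193, z - 6*(-7)) + (17 - 23)*(-75) = 49/5 + (17 - 23)*(-75) = 49/5 - 6*(-75) = 49/5 + 450 = 2299/5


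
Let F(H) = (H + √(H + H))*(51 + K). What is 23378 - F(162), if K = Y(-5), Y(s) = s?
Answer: 15098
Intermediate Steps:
K = -5
F(H) = 46*H + 46*√2*√H (F(H) = (H + √(H + H))*(51 - 5) = (H + √(2*H))*46 = (H + √2*√H)*46 = 46*H + 46*√2*√H)
23378 - F(162) = 23378 - (46*162 + 46*√2*√162) = 23378 - (7452 + 46*√2*(9*√2)) = 23378 - (7452 + 828) = 23378 - 1*8280 = 23378 - 8280 = 15098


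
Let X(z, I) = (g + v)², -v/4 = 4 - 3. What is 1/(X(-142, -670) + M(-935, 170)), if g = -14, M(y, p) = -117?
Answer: 1/207 ≈ 0.0048309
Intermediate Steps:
v = -4 (v = -4*(4 - 3) = -4*1 = -4)
X(z, I) = 324 (X(z, I) = (-14 - 4)² = (-18)² = 324)
1/(X(-142, -670) + M(-935, 170)) = 1/(324 - 117) = 1/207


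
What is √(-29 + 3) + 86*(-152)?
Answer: -13072 + I*√26 ≈ -13072.0 + 5.099*I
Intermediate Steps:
√(-29 + 3) + 86*(-152) = √(-26) - 13072 = I*√26 - 13072 = -13072 + I*√26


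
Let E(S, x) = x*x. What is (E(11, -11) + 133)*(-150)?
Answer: -38100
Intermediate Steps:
E(S, x) = x²
(E(11, -11) + 133)*(-150) = ((-11)² + 133)*(-150) = (121 + 133)*(-150) = 254*(-150) = -38100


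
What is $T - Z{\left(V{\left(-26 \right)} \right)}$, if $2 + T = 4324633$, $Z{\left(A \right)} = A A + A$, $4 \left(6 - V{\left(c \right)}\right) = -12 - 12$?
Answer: $4324475$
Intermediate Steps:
$V{\left(c \right)} = 12$ ($V{\left(c \right)} = 6 - \frac{-12 - 12}{4} = 6 - -6 = 6 + 6 = 12$)
$Z{\left(A \right)} = A + A^{2}$ ($Z{\left(A \right)} = A^{2} + A = A + A^{2}$)
$T = 4324631$ ($T = -2 + 4324633 = 4324631$)
$T - Z{\left(V{\left(-26 \right)} \right)} = 4324631 - 12 \left(1 + 12\right) = 4324631 - 12 \cdot 13 = 4324631 - 156 = 4324475$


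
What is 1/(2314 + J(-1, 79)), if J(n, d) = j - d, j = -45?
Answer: 1/2190 ≈ 0.00045662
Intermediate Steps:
J(n, d) = -45 - d
1/(2314 + J(-1, 79)) = 1/(2314 + (-45 - 1*79)) = 1/(2314 + (-45 - 79)) = 1/(2314 - 124) = 1/2190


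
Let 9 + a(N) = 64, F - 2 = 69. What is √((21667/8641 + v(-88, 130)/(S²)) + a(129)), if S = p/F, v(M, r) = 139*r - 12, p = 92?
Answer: √6833297996519946/794972 ≈ 103.98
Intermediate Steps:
F = 71 (F = 2 + 69 = 71)
a(N) = 55 (a(N) = -9 + 64 = 55)
v(M, r) = -12 + 139*r
S = 92/71 ≈ 1.2958
√((21667/8641 + v(-88, 130)/(S²)) + a(129)) = √((21667/8641 + (-12 + 139*130)/((92/71)²)) + 55) = √((21667*(1/8641) + (-12 + 18070)/(8464/5041)) + 55) = √((21667/8641 + 18058*(5041/8464)) + 55) = √((21667/8641 + 45515189/4232) + 55) = √(393388442893/36568712 + 55) = √(395399722053/36568712) = √6833297996519946/794972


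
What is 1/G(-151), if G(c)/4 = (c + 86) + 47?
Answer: -1/72 ≈ -0.013889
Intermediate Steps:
G(c) = 532 + 4*c (G(c) = 4*((c + 86) + 47) = 4*((86 + c) + 47) = 4*(133 + c) = 532 + 4*c)
1/G(-151) = 1/(532 + 4*(-151)) = 1/(532 - 604) = 1/(-72) = -1/72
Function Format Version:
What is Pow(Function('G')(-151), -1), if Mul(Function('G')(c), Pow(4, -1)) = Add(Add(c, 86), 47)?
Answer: Rational(-1, 72) ≈ -0.013889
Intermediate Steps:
Function('G')(c) = Add(532, Mul(4, c)) (Function('G')(c) = Mul(4, Add(Add(c, 86), 47)) = Mul(4, Add(Add(86, c), 47)) = Mul(4, Add(133, c)) = Add(532, Mul(4, c)))
Pow(Function('G')(-151), -1) = Pow(Add(532, Mul(4, -151)), -1) = Pow(Add(532, -604), -1) = Pow(-72, -1) = Rational(-1, 72)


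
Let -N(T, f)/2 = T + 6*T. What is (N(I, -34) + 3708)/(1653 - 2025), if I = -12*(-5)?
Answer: -239/31 ≈ -7.7097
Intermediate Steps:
I = 60
N(T, f) = -14*T (N(T, f) = -2*(T + 6*T) = -14*T)
(N(I, -34) + 3708)/(1653 - 2025) = (-14*60 + 3708)/(1653 - 2025) = (-840 + 3708)/(-372) = 2868*(-1/372) = -239/31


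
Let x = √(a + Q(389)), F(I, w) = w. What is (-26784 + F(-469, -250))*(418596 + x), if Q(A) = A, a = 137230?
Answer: -11316324264 - 243306*√1699 ≈ -1.1326e+10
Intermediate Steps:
x = 9*√1699 (x = √(137230 + 389) = √137619 = 9*√1699 ≈ 370.97)
(-26784 + F(-469, -250))*(418596 + x) = (-26784 - 250)*(418596 + 9*√1699) = -27034*(418596 + 9*√1699) = -11316324264 - 243306*√1699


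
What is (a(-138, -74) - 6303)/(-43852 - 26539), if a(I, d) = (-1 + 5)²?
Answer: 6287/70391 ≈ 0.089315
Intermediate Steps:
a(I, d) = 16 (a(I, d) = 4² = 16)
(a(-138, -74) - 6303)/(-43852 - 26539) = (16 - 6303)/(-43852 - 26539) = -6287/(-70391) = -6287*(-1/70391) = 6287/70391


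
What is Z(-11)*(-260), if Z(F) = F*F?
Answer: -31460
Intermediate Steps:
Z(F) = F**2
Z(-11)*(-260) = (-11)**2*(-260) = 121*(-260) = -31460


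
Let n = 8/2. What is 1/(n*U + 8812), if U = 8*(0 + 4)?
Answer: 1/8940 ≈ 0.00011186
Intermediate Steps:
n = 4 (n = 8*(½) = 4)
U = 32 (U = 8*4 = 32)
1/(n*U + 8812) = 1/(4*32 + 8812) = 1/(128 + 8812) = 1/8940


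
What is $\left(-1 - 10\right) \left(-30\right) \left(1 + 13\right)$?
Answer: $4620$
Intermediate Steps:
$\left(-1 - 10\right) \left(-30\right) \left(1 + 13\right) = \left(-1 - 10\right) \left(-30\right) 14 = \left(-11\right) \left(-30\right) 14 = 330 \cdot 14 = 4620$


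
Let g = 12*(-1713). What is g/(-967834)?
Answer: 10278/483917 ≈ 0.021239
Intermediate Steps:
g = -20556
g/(-967834) = -20556/(-967834) = -20556*(-1/967834) = 10278/483917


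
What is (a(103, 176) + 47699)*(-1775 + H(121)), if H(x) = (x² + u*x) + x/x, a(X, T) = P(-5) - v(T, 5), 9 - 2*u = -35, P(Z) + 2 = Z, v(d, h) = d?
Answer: 737875964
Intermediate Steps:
P(Z) = -2 + Z
u = 22 (u = 9/2 - ½*(-35) = 9/2 + 35/2 = 22)
a(X, T) = -7 - T (a(X, T) = (-2 - 5) - T = -7 - T)
H(x) = 1 + x² + 22*x (H(x) = (x² + 22*x) + x/x = (x² + 22*x) + 1 = 1 + x² + 22*x)
(a(103, 176) + 47699)*(-1775 + H(121)) = ((-7 - 1*176) + 47699)*(-1775 + (1 + 121² + 22*121)) = ((-7 - 176) + 47699)*(-1775 + (1 + 14641 + 2662)) = (-183 + 47699)*(-1775 + 17304) = 47516*15529 = 737875964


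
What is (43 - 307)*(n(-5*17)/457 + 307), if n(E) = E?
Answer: -37016496/457 ≈ -80999.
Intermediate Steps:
(43 - 307)*(n(-5*17)/457 + 307) = (43 - 307)*(-5*17/457 + 307) = -264*(-85*1/457 + 307) = -264*(-85/457 + 307) = -264*140214/457 = -37016496/457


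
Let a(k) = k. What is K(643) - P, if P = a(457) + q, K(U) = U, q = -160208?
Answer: 160394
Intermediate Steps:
P = -159751 (P = 457 - 160208 = -159751)
K(643) - P = 643 - 1*(-159751) = 643 + 159751 = 160394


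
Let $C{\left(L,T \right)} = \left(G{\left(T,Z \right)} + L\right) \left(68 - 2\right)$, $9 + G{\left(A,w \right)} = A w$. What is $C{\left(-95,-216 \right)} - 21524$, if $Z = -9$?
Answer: $99916$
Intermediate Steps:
$G{\left(A,w \right)} = -9 + A w$
$C{\left(L,T \right)} = -594 - 594 T + 66 L$ ($C{\left(L,T \right)} = \left(\left(-9 + T \left(-9\right)\right) + L\right) \left(68 - 2\right) = \left(\left(-9 - 9 T\right) + L\right) 66 = \left(-9 + L - 9 T\right) 66 = -594 - 594 T + 66 L$)
$C{\left(-95,-216 \right)} - 21524 = \left(-594 - -128304 + 66 \left(-95\right)\right) - 21524 = \left(-594 + 128304 - 6270\right) - 21524 = 121440 - 21524 = 99916$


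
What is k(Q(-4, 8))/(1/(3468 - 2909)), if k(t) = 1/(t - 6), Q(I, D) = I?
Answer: -559/10 ≈ -55.900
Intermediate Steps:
k(t) = 1/(-6 + t)
k(Q(-4, 8))/(1/(3468 - 2909)) = 1/((-6 - 4)*(1/(3468 - 2909))) = 1/((-10)*(1/559)) = -1/(10*1/559) = -1/10*559 = -559/10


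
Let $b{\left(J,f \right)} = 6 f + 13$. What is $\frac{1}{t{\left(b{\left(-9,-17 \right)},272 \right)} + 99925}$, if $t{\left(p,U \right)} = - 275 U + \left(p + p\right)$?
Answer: $\frac{1}{24947} \approx 4.0085 \cdot 10^{-5}$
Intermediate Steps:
$b{\left(J,f \right)} = 13 + 6 f$
$t{\left(p,U \right)} = - 275 U + 2 p$
$\frac{1}{t{\left(b{\left(-9,-17 \right)},272 \right)} + 99925} = \frac{1}{\left(\left(-275\right) 272 + 2 \left(13 + 6 \left(-17\right)\right)\right) + 99925} = \frac{1}{\left(-74800 + 2 \left(13 - 102\right)\right) + 99925} = \frac{1}{\left(-74800 + 2 \left(-89\right)\right) + 99925} = \frac{1}{\left(-74800 - 178\right) + 99925} = \frac{1}{-74978 + 99925} = \frac{1}{24947}$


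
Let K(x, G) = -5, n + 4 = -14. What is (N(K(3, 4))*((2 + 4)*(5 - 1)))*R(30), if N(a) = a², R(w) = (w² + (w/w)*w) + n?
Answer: 547200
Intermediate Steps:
n = -18 (n = -4 - 14 = -18)
R(w) = -18 + w + w² (R(w) = (w² + (w/w)*w) - 18 = (w² + 1*w) - 18 = (w² + w) - 18 = (w + w²) - 18 = -18 + w + w²)
(N(K(3, 4))*((2 + 4)*(5 - 1)))*R(30) = ((-5)²*((2 + 4)*(5 - 1)))*(-18 + 30 + 30²) = (25*(6*4))*(-18 + 30 + 900) = (25*24)*912 = 600*912 = 547200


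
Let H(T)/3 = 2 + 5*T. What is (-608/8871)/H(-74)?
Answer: 38/612099 ≈ 6.2081e-5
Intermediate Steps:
H(T) = 6 + 15*T (H(T) = 3*(2 + 5*T) = 6 + 15*T)
(-608/8871)/H(-74) = (-608/8871)/(6 + 15*(-74)) = (-608*1/8871)/(6 - 1110) = -608/8871/(-1104) = -608/8871*(-1/1104) = 38/612099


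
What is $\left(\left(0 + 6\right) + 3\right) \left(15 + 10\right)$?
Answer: $225$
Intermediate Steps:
$\left(\left(0 + 6\right) + 3\right) \left(15 + 10\right) = \left(6 + 3\right) 25 = 9 \cdot 25 = 225$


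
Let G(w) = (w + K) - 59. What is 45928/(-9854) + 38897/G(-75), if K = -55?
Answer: -195985715/931203 ≈ -210.47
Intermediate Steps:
G(w) = -114 + w (G(w) = (w - 55) - 59 = (-55 + w) - 59 = -114 + w)
45928/(-9854) + 38897/G(-75) = 45928/(-9854) + 38897/(-114 - 75) = 45928*(-1/9854) + 38897/(-189) = -22964/4927 + 38897*(-1/189) = -22964/4927 - 38897/189 = -195985715/931203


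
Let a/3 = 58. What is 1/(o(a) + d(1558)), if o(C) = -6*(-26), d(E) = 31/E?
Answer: 1558/243079 ≈ 0.0064094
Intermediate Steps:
a = 174 (a = 3*58 = 174)
o(C) = 156
1/(o(a) + d(1558)) = 1/(156 + 31/1558) = 1/(243079/1558) = 1558/243079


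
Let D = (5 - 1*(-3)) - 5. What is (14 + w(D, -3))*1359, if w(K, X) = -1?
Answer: 17667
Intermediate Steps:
D = 3 (D = (5 + 3) - 5 = 8 - 5 = 3)
(14 + w(D, -3))*1359 = (14 - 1)*1359 = 13*1359 = 17667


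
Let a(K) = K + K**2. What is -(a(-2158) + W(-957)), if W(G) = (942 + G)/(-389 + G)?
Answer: -6265368891/1346 ≈ -4.6548e+6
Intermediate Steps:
W(G) = (942 + G)/(-389 + G)
-(a(-2158) + W(-957)) = -(-2158*(1 - 2158) + (942 - 957)/(-389 - 957)) = -(-2158*(-2157) - 15/(-1346)) = -(4654806 - 1/1346*(-15)) = -(4654806 + 15/1346) = -1*6265368891/1346 = -6265368891/1346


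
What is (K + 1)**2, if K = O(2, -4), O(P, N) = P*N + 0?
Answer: 49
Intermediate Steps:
O(P, N) = N*P (O(P, N) = N*P + 0 = N*P)
K = -8 (K = -4*2 = -8)
(K + 1)**2 = (-8 + 1)**2 = (-7)**2 = 49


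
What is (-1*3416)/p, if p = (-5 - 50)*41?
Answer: 3416/2255 ≈ 1.5149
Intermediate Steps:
p = -2255 (p = -55*41 = -2255)
(-1*3416)/p = -1*3416/(-2255) = -3416*(-1/2255) = 3416/2255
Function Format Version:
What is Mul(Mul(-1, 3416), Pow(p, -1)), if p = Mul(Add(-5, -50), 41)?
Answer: Rational(3416, 2255) ≈ 1.5149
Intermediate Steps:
p = -2255 (p = Mul(-55, 41) = -2255)
Mul(Mul(-1, 3416), Pow(p, -1)) = Mul(Mul(-1, 3416), Pow(-2255, -1)) = Mul(-3416, Rational(-1, 2255)) = Rational(3416, 2255)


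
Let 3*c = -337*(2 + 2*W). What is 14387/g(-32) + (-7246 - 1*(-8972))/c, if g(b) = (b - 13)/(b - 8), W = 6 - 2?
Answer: 193913459/15165 ≈ 12787.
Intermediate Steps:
W = 4
g(b) = (-13 + b)/(-8 + b)
c = -3370/3 (c = (-337*(2 + 2*4))/3 = (-337*(2 + 8))/3 = (-337*10)/3 = (⅓)*(-3370) = -3370/3 ≈ -1123.3)
14387/g(-32) + (-7246 - 1*(-8972))/c = 14387/(((-13 - 32)/(-8 - 32))) + (-7246 - 1*(-8972))/(-3370/3) = 14387/((-45/(-40))) + (-7246 + 8972)*(-3/3370) = 14387/((-1/40*(-45))) + 1726*(-3/3370) = 14387/(9/8) - 2589/1685 = 14387*(8/9) - 2589/1685 = 115096/9 - 2589/1685 = 193913459/15165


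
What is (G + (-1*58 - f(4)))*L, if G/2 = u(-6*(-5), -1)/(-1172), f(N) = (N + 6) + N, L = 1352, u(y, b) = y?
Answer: -28542072/293 ≈ -97413.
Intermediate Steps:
f(N) = 6 + 2*N (f(N) = (6 + N) + N = 6 + 2*N)
G = -15/293 (G = 2*(-6*(-5)/(-1172)) = 2*(30*(-1/1172)) = 2*(-15/586) = -15/293 ≈ -0.051195)
(G + (-1*58 - f(4)))*L = (-15/293 + (-1*58 - (6 + 2*4)))*1352 = (-15/293 + (-58 - (6 + 8)))*1352 = (-15/293 + (-58 - 1*14))*1352 = (-15/293 + (-58 - 14))*1352 = (-15/293 - 72)*1352 = -21111/293*1352 = -28542072/293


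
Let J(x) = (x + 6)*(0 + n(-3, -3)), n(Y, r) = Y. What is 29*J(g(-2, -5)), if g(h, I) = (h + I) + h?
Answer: 261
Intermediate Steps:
g(h, I) = I + 2*h (g(h, I) = (I + h) + h = I + 2*h)
J(x) = -18 - 3*x (J(x) = (x + 6)*(0 - 3) = (6 + x)*(-3) = -18 - 3*x)
29*J(g(-2, -5)) = 29*(-18 - 3*(-5 + 2*(-2))) = 29*(-18 - 3*(-5 - 4)) = 29*(-18 - 3*(-9)) = 29*(-18 + 27) = 29*9 = 261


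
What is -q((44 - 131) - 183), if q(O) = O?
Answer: 270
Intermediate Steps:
-q((44 - 131) - 183) = -((44 - 131) - 183) = -(-87 - 183) = -1*(-270) = 270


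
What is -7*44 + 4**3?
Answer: -244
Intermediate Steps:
-7*44 + 4**3 = -308 + 64 = -244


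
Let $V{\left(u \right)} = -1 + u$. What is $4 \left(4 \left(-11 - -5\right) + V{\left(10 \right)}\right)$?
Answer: $-60$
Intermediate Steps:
$4 \left(4 \left(-11 - -5\right) + V{\left(10 \right)}\right) = 4 \left(4 \left(-11 - -5\right) + \left(-1 + 10\right)\right) = 4 \left(4 \left(-11 + 5\right) + 9\right) = 4 \left(4 \left(-6\right) + 9\right) = 4 \left(-24 + 9\right) = 4 \left(-15\right) = -60$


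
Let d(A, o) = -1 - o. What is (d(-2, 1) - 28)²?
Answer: 900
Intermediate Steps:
(d(-2, 1) - 28)² = ((-1 - 1*1) - 28)² = ((-1 - 1) - 28)² = (-2 - 28)² = (-30)² = 900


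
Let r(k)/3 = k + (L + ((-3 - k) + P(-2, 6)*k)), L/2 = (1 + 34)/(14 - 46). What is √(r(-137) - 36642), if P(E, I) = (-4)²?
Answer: I*√691737/4 ≈ 207.93*I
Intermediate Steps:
P(E, I) = 16
L = -35/16 (L = 2*((1 + 34)/(14 - 46)) = 2*(35/(-32)) = 2*(35*(-1/32)) = 2*(-35/32) = -35/16 ≈ -2.1875)
r(k) = -249/16 + 48*k (r(k) = 3*(k + (-35/16 + ((-3 - k) + 16*k))) = 3*(k + (-35/16 + (-3 + 15*k))) = 3*(k + (-83/16 + 15*k)) = 3*(-83/16 + 16*k) = -249/16 + 48*k)
√(r(-137) - 36642) = √((-249/16 + 48*(-137)) - 36642) = √((-249/16 - 6576) - 36642) = √(-105465/16 - 36642) = √(-691737/16) = I*√691737/4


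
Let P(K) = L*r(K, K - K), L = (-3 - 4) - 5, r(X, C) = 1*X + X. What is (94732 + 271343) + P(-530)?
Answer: 378795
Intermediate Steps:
r(X, C) = 2*X (r(X, C) = X + X = 2*X)
L = -12 (L = -7 - 5 = -12)
P(K) = -24*K
(94732 + 271343) + P(-530) = (94732 + 271343) - 24*(-530) = 366075 + 12720 = 378795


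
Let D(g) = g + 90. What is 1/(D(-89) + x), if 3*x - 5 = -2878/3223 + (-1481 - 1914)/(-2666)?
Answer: 25777554/72009481 ≈ 0.35797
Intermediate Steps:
x = 46231927/25777554 (x = 5/3 + (-2878/3223 + (-1481 - 1914)/(-2666))/3 = 5/3 + (-2878*1/3223 - 3395*(-1/2666))/3 = 5/3 + (-2878/3223 + 3395/2666)/3 = 5/3 + (1/3)*(3269337/8592518) = 5/3 + 1089779/8592518 = 46231927/25777554 ≈ 1.7935)
D(g) = 90 + g
1/(D(-89) + x) = 1/((90 - 89) + 46231927/25777554) = 1/(1 + 46231927/25777554) = 1/(72009481/25777554) = 25777554/72009481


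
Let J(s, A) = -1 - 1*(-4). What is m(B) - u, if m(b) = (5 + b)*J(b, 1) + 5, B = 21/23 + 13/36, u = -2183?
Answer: 609083/276 ≈ 2206.8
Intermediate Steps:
B = 1055/828 (B = 21*(1/23) + 13*(1/36) = 21/23 + 13/36 = 1055/828 ≈ 1.2742)
J(s, A) = 3 (J(s, A) = -1 + 4 = 3)
m(b) = 20 + 3*b (m(b) = (5 + b)*3 + 5 = (15 + 3*b) + 5 = 20 + 3*b)
m(B) - u = (20 + 3*(1055/828)) - 1*(-2183) = (20 + 1055/276) + 2183 = 6575/276 + 2183 = 609083/276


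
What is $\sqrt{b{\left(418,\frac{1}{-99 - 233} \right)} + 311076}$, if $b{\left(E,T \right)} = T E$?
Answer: $\frac{\sqrt{8571975562}}{166} \approx 557.74$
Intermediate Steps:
$b{\left(E,T \right)} = E T$
$\sqrt{b{\left(418,\frac{1}{-99 - 233} \right)} + 311076} = \sqrt{\frac{418}{-99 - 233} + 311076} = \sqrt{\frac{418}{-332} + 311076} = \sqrt{418 \left(- \frac{1}{332}\right) + 311076} = \sqrt{- \frac{209}{166} + 311076} = \sqrt{\frac{51638407}{166}} = \frac{\sqrt{8571975562}}{166}$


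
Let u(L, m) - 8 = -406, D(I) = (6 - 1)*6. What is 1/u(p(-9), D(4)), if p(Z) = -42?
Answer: -1/398 ≈ -0.0025126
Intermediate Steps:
D(I) = 30 (D(I) = 5*6 = 30)
u(L, m) = -398 (u(L, m) = 8 - 406 = -398)
1/u(p(-9), D(4)) = 1/(-398) = -1/398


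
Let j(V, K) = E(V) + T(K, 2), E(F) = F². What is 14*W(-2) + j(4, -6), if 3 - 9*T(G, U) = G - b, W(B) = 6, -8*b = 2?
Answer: 3635/36 ≈ 100.97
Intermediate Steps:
b = -¼ (b = -⅛*2 = -¼ ≈ -0.25000)
T(G, U) = 11/36 - G/9 (T(G, U) = ⅓ - (G - 1*(-¼))/9 = ⅓ - (G + ¼)/9 = ⅓ - (¼ + G)/9 = ⅓ + (-1/36 - G/9) = 11/36 - G/9)
j(V, K) = 11/36 + V² - K/9 (j(V, K) = V² + (11/36 - K/9) = 11/36 + V² - K/9)
14*W(-2) + j(4, -6) = 14*6 + (11/36 + 4² - ⅑*(-6)) = 84 + (11/36 + 16 + ⅔) = 84 + 611/36 = 3635/36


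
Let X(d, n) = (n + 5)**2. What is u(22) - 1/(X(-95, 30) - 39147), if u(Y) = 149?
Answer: 5650379/37922 ≈ 149.00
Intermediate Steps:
X(d, n) = (5 + n)**2
u(22) - 1/(X(-95, 30) - 39147) = 149 - 1/((5 + 30)**2 - 39147) = 149 - 1/(35**2 - 39147) = 149 - 1/(1225 - 39147) = 149 - 1/(-37922) = 149 - 1*(-1/37922) = 149 + 1/37922 = 5650379/37922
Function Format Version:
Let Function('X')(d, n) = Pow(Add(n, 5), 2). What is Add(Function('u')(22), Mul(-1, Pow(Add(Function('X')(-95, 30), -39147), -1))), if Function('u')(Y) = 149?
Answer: Rational(5650379, 37922) ≈ 149.00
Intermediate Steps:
Function('X')(d, n) = Pow(Add(5, n), 2)
Add(Function('u')(22), Mul(-1, Pow(Add(Function('X')(-95, 30), -39147), -1))) = Add(149, Mul(-1, Pow(Add(Pow(Add(5, 30), 2), -39147), -1))) = Add(149, Mul(-1, Pow(Add(Pow(35, 2), -39147), -1))) = Add(149, Mul(-1, Pow(Add(1225, -39147), -1))) = Add(149, Mul(-1, Pow(-37922, -1))) = Add(149, Mul(-1, Rational(-1, 37922))) = Add(149, Rational(1, 37922)) = Rational(5650379, 37922)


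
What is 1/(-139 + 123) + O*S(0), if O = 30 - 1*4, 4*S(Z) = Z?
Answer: -1/16 ≈ -0.062500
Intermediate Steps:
S(Z) = Z/4
O = 26 (O = 30 - 4 = 26)
1/(-139 + 123) + O*S(0) = 1/(-139 + 123) + 26*((¼)*0) = 1/(-16) + 26*0 = -1/16 + 0 = -1/16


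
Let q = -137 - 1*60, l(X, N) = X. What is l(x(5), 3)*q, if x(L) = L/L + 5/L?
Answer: -394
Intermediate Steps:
x(L) = 1 + 5/L
q = -197 (q = -137 - 60 = -197)
l(x(5), 3)*q = ((5 + 5)/5)*(-197) = ((⅕)*10)*(-197) = 2*(-197) = -394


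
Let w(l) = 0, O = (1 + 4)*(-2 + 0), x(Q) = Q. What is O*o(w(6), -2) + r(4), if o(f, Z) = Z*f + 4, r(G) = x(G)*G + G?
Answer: -20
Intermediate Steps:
O = -10 (O = 5*(-2) = -10)
r(G) = G + G**2 (r(G) = G*G + G = G**2 + G = G + G**2)
o(f, Z) = 4 + Z*f
O*o(w(6), -2) + r(4) = -10*(4 - 2*0) + 4*(1 + 4) = -10*(4 + 0) + 4*5 = -10*4 + 20 = -40 + 20 = -20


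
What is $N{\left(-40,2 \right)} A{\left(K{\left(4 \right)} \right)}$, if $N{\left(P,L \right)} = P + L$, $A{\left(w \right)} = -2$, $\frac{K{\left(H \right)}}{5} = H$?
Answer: $76$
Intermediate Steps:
$K{\left(H \right)} = 5 H$
$N{\left(P,L \right)} = L + P$
$N{\left(-40,2 \right)} A{\left(K{\left(4 \right)} \right)} = \left(2 - 40\right) \left(-2\right) = \left(-38\right) \left(-2\right) = 76$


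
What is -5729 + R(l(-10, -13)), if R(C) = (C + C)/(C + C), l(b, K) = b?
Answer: -5728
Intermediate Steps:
R(C) = 1 (R(C) = (2*C)/((2*C)) = (2*C)*(1/(2*C)) = 1)
-5729 + R(l(-10, -13)) = -5729 + 1 = -5728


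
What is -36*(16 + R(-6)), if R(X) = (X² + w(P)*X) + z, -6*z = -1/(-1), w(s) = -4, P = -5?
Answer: -2730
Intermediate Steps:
z = -⅙ (z = -(-1)/(6*(-1)) = -(-1)*(-1)/6 = -⅙*1 = -⅙ ≈ -0.16667)
R(X) = -⅙ + X² - 4*X (R(X) = (X² - 4*X) - ⅙ = -⅙ + X² - 4*X)
-36*(16 + R(-6)) = -36*(16 + (-⅙ + (-6)² - 4*(-6))) = -36*(16 + (-⅙ + 36 + 24)) = -36*(16 + 359/6) = -36*455/6 = -2730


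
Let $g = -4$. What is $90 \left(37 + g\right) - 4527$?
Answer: $-1557$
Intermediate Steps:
$90 \left(37 + g\right) - 4527 = 90 \left(37 - 4\right) - 4527 = 90 \cdot 33 - 4527 = 2970 - 4527 = -1557$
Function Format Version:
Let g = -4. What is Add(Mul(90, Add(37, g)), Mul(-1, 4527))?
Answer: -1557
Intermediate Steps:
Add(Mul(90, Add(37, g)), Mul(-1, 4527)) = Add(Mul(90, Add(37, -4)), Mul(-1, 4527)) = Add(Mul(90, 33), -4527) = Add(2970, -4527) = -1557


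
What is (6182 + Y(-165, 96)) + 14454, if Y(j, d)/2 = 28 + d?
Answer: 20884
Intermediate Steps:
Y(j, d) = 56 + 2*d (Y(j, d) = 2*(28 + d) = 56 + 2*d)
(6182 + Y(-165, 96)) + 14454 = (6182 + (56 + 2*96)) + 14454 = (6182 + (56 + 192)) + 14454 = (6182 + 248) + 14454 = 6430 + 14454 = 20884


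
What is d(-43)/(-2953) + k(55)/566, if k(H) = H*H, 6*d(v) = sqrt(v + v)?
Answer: 3025/566 - I*sqrt(86)/17718 ≈ 5.3445 - 0.0005234*I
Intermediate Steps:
d(v) = sqrt(2)*sqrt(v)/6 (d(v) = sqrt(v + v)/6 = sqrt(2*v)/6 = (sqrt(2)*sqrt(v))/6 = sqrt(2)*sqrt(v)/6)
k(H) = H**2
d(-43)/(-2953) + k(55)/566 = (sqrt(2)*sqrt(-43)/6)/(-2953) + 55**2/566 = (sqrt(2)*(I*sqrt(43))/6)*(-1/2953) + 3025*(1/566) = (I*sqrt(86)/6)*(-1/2953) + 3025/566 = -I*sqrt(86)/17718 + 3025/566 = 3025/566 - I*sqrt(86)/17718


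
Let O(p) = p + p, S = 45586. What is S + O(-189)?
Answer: 45208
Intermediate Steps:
O(p) = 2*p
S + O(-189) = 45586 + 2*(-189) = 45586 - 378 = 45208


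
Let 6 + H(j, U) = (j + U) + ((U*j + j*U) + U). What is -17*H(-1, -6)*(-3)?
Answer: -357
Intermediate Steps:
H(j, U) = -6 + j + 2*U + 2*U*j (H(j, U) = -6 + ((j + U) + ((U*j + j*U) + U)) = -6 + ((U + j) + ((U*j + U*j) + U)) = -6 + ((U + j) + (2*U*j + U)) = -6 + ((U + j) + (U + 2*U*j)) = -6 + (j + 2*U + 2*U*j) = -6 + j + 2*U + 2*U*j)
-17*H(-1, -6)*(-3) = -17*(-6 - 1 + 2*(-6) + 2*(-6)*(-1))*(-3) = -17*(-6 - 1 - 12 + 12)*(-3) = -17*(-7)*(-3) = 119*(-3) = -357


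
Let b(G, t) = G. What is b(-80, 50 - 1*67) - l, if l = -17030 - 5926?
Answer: 22876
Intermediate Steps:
l = -22956
b(-80, 50 - 1*67) - l = -80 - 1*(-22956) = -80 + 22956 = 22876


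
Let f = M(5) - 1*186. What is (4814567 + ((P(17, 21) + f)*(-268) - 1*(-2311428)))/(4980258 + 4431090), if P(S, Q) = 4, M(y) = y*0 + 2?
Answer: 7174235/9411348 ≈ 0.76230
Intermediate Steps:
M(y) = 2 (M(y) = 0 + 2 = 2)
f = -184 (f = 2 - 1*186 = 2 - 186 = -184)
(4814567 + ((P(17, 21) + f)*(-268) - 1*(-2311428)))/(4980258 + 4431090) = (4814567 + ((4 - 184)*(-268) - 1*(-2311428)))/(4980258 + 4431090) = (4814567 + (-180*(-268) + 2311428))/9411348 = (4814567 + (48240 + 2311428))*(1/9411348) = (4814567 + 2359668)*(1/9411348) = 7174235*(1/9411348) = 7174235/9411348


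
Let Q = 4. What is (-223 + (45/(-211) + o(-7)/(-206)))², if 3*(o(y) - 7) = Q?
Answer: 847499169961921/17003638404 ≈ 49842.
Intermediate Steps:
o(y) = 25/3 (o(y) = 7 + (⅓)*4 = 7 + 4/3 = 25/3)
(-223 + (45/(-211) + o(-7)/(-206)))² = (-223 + (45/(-211) + (25/3)/(-206)))² = (-223 + (45*(-1/211) + (25/3)*(-1/206)))² = (-223 + (-45/211 - 25/618))² = (-223 - 33085/130398)² = (-29111839/130398)² = 847499169961921/17003638404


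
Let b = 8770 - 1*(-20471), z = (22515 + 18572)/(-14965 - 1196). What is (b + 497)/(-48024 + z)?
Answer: -480595818/776156951 ≈ -0.61920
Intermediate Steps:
z = -41087/16161 (z = 41087/(-16161) = 41087*(-1/16161) = -41087/16161 ≈ -2.5424)
b = 29241 (b = 8770 + 20471 = 29241)
(b + 497)/(-48024 + z) = (29241 + 497)/(-48024 - 41087/16161) = 29738/(-776156951/16161) = 29738*(-16161/776156951) = -480595818/776156951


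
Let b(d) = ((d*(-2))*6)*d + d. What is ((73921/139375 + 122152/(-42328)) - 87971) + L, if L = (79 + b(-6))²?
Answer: 30166652142886/737433125 ≈ 40908.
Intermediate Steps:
b(d) = d - 12*d² (b(d) = (-2*d*6)*d + d = (-12*d)*d + d = -12*d² + d = d - 12*d²)
L = 128881 (L = (79 - 6*(1 - 12*(-6)))² = (79 - 6*(1 + 72))² = (79 - 6*73)² = (79 - 438)² = (-359)² = 128881)
((73921/139375 + 122152/(-42328)) - 87971) + L = ((73921/139375 + 122152/(-42328)) - 87971) + 128881 = ((73921*(1/139375) + 122152*(-1/42328)) - 87971) + 128881 = ((73921/139375 - 15269/5291) - 87971) + 128881 = (-1737000864/737433125 - 87971) + 128881 = -64874466440239/737433125 + 128881 = 30166652142886/737433125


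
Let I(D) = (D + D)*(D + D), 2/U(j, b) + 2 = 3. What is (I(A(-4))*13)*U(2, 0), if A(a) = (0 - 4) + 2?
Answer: 416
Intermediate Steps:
U(j, b) = 2 (U(j, b) = 2/(-2 + 3) = 2/1 = 2*1 = 2)
A(a) = -2 (A(a) = -4 + 2 = -2)
I(D) = 4*D² (I(D) = (2*D)*(2*D) = 4*D²)
(I(A(-4))*13)*U(2, 0) = ((4*(-2)²)*13)*2 = ((4*4)*13)*2 = (16*13)*2 = 208*2 = 416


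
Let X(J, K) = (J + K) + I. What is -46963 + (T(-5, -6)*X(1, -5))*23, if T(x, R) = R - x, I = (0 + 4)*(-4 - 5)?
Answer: -46043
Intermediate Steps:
I = -36 (I = 4*(-9) = -36)
X(J, K) = -36 + J + K (X(J, K) = (J + K) - 36 = -36 + J + K)
-46963 + (T(-5, -6)*X(1, -5))*23 = -46963 + ((-6 - 1*(-5))*(-36 + 1 - 5))*23 = -46963 + ((-6 + 5)*(-40))*23 = -46963 - 1*(-40)*23 = -46963 + 40*23 = -46963 + 920 = -46043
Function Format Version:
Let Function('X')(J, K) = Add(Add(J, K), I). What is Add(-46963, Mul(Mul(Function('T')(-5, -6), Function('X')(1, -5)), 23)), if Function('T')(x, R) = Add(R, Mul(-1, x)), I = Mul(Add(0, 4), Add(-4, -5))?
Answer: -46043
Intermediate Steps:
I = -36 (I = Mul(4, -9) = -36)
Function('X')(J, K) = Add(-36, J, K) (Function('X')(J, K) = Add(Add(J, K), -36) = Add(-36, J, K))
Add(-46963, Mul(Mul(Function('T')(-5, -6), Function('X')(1, -5)), 23)) = Add(-46963, Mul(Mul(Add(-6, Mul(-1, -5)), Add(-36, 1, -5)), 23)) = Add(-46963, Mul(Mul(Add(-6, 5), -40), 23)) = Add(-46963, Mul(Mul(-1, -40), 23)) = Add(-46963, Mul(40, 23)) = Add(-46963, 920) = -46043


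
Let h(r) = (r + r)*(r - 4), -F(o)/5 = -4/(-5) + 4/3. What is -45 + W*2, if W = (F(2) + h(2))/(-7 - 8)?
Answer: -1913/45 ≈ -42.511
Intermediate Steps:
F(o) = -32/3 (F(o) = -5*(-4/(-5) + 4/3) = -5*(-4*(-⅕) + 4*(⅓)) = -5*(⅘ + 4/3) = -5*32/15 = -32/3)
h(r) = 2*r*(-4 + r) (h(r) = (2*r)*(-4 + r) = 2*r*(-4 + r))
W = 56/45 (W = (-32/3 + 2*2*(-4 + 2))/(-7 - 8) = (-32/3 + 2*2*(-2))/(-15) = (-32/3 - 8)*(-1/15) = -56/3*(-1/15) = 56/45 ≈ 1.2444)
-45 + W*2 = -45 + (56/45)*2 = -45 + 112/45 = -1913/45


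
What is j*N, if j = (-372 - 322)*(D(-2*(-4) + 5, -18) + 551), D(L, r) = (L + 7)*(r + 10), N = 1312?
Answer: -356016448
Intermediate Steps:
D(L, r) = (7 + L)*(10 + r)
j = -271354 (j = (-372 - 322)*((70 + 7*(-18) + 10*(-2*(-4) + 5) + (-2*(-4) + 5)*(-18)) + 551) = -694*((70 - 126 + 10*(8 + 5) + (8 + 5)*(-18)) + 551) = -694*((70 - 126 + 10*13 + 13*(-18)) + 551) = -694*((70 - 126 + 130 - 234) + 551) = -694*(-160 + 551) = -694*391 = -271354)
j*N = -271354*1312 = -356016448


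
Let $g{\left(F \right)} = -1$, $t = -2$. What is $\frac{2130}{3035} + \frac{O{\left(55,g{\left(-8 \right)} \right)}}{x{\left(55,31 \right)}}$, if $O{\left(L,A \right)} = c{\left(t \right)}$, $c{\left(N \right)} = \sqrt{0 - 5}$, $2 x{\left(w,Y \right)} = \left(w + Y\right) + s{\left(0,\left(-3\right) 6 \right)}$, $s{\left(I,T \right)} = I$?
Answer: $\frac{426}{607} + \frac{i \sqrt{5}}{43} \approx 0.70181 + 0.052002 i$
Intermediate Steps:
$x{\left(w,Y \right)} = \frac{Y}{2} + \frac{w}{2}$ ($x{\left(w,Y \right)} = \frac{\left(w + Y\right) + 0}{2} = \frac{\left(Y + w\right) + 0}{2} = \frac{Y + w}{2} = \frac{Y}{2} + \frac{w}{2}$)
$c{\left(N \right)} = i \sqrt{5}$ ($c{\left(N \right)} = \sqrt{-5} = i \sqrt{5}$)
$O{\left(L,A \right)} = i \sqrt{5}$
$\frac{2130}{3035} + \frac{O{\left(55,g{\left(-8 \right)} \right)}}{x{\left(55,31 \right)}} = \frac{2130}{3035} + \frac{i \sqrt{5}}{\frac{1}{2} \cdot 31 + \frac{1}{2} \cdot 55} = 2130 \cdot \frac{1}{3035} + \frac{i \sqrt{5}}{\frac{31}{2} + \frac{55}{2}} = \frac{426}{607} + \frac{i \sqrt{5}}{43}$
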